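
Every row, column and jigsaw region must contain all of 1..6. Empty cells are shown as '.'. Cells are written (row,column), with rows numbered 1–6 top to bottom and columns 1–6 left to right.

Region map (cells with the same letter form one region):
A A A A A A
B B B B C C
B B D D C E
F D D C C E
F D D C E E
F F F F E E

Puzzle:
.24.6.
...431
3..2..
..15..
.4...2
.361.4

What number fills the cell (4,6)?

(1,4) = 3 (sole candidate).
(1,6) = 5 (sole candidate).
(3,3) = 5 (sole candidate).
(3,5) = 4 (sole candidate).
(3,6) = 6 (sole candidate).
(4,2) = 6 (sole candidate).
(4,5) = 2 (sole candidate).
(4,6) = 3: row 4 has {1,2,5,6}; col 6 has {1,2,4,5,6}; region has {2,4,6} → only 3 remains.

3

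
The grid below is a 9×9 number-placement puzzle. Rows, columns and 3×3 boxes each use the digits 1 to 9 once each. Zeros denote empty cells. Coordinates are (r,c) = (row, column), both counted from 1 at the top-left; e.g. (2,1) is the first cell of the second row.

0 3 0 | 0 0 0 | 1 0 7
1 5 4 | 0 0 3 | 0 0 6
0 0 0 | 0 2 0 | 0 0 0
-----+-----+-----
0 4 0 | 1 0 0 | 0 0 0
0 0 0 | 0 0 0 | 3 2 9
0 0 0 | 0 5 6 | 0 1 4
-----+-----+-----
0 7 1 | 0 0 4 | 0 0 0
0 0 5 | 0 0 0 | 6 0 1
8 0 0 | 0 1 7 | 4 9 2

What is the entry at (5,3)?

6

(2,8) = 8 (sole candidate).
(5,6) = 8 (sole candidate).
(9,2) = 6 (sole candidate).
(9,3) = 3 (sole candidate).
(9,4) = 5 (sole candidate).
(5,2) = 1 (sole candidate).
(2,7) = 2 (hidden single in row 2).
(3,6) = 1 (hidden single in row 3).
(5,1) = 5 (hidden single in row 5).
(5,3) = 6: in row 5, 6 can only go here (every other open cell in that row sees a 6).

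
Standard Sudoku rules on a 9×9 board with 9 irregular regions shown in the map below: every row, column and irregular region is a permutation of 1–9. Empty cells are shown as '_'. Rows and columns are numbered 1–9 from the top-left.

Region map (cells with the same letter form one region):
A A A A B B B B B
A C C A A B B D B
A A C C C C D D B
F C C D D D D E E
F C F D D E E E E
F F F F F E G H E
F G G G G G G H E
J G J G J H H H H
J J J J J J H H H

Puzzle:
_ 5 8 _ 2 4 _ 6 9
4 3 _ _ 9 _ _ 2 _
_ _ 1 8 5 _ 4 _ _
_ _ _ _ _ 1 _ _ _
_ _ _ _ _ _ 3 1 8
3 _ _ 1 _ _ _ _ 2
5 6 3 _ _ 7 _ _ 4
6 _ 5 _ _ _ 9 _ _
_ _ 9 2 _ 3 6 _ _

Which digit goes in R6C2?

7

R7C4 = 9 (sole candidate).
R7C8 = 8 (sole candidate).
R8C4 = 4 (sole candidate).
R8C6 = 2 (sole candidate).
R7C5 = 1 (sole candidate).
R7C7 = 2 (sole candidate).
R8C2 = 8 (sole candidate).
R8C5 = 7 (sole candidate).
R8C8 = 3 (sole candidate).
R8C9 = 1 (sole candidate).
R5C5 = 6 (sole candidate).
R6C7 = 5 (sole candidate).
R1C4 = 3 (hidden single in row 1).
R2C7 = 1 (hidden single in row 2).
R1C7 = 7 (sole candidate).
R2C9 = 5 (sole candidate).
R3C9 = 3 (sole candidate).
R4C7 = 8 (sole candidate).
R9C9 = 7 (sole candidate).
R1C1 = 1 (sole candidate).
R2C6 = 8 (sole candidate).
R4C5 = 3 (sole candidate).
R4C9 = 6 (sole candidate).
R6C6 = 9 (sole candidate).
R6C8 = 4 (sole candidate).
R9C1 = 8 (sole candidate).
R9C5 = 4 (sole candidate).
R9C8 = 5 (sole candidate).
R3C6 = 6 (sole candidate).
R4C8 = 7 (sole candidate).
R5C6 = 5 (sole candidate).
R6C2 = 7: row 6 has {1,2,3,4,5,9}; col 2 has {3,5,6,8}; region has {1,3,5} → only 7 remains.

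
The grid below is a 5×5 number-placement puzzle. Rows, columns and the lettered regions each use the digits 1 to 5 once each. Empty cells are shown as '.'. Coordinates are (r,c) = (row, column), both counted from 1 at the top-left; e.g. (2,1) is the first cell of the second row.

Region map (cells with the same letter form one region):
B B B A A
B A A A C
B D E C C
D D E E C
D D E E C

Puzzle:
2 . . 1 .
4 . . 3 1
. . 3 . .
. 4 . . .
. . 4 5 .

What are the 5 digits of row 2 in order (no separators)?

(1,3) = 5 (sole candidate).
(1,5) = 4 (sole candidate).
(2,3) = 2: row 2 has {1,3,4}; col 3 has {3,4,5}; region has {1,3,4} → only 2 remains.
(3,1) = 1 (sole candidate).
(4,3) = 1 (sole candidate).
(4,4) = 2 (sole candidate).
(5,1) = 3 (sole candidate).
(5,5) = 2 (sole candidate).
(1,2) = 3 (sole candidate).
(2,2) = 5: row 2 has {1,2,3,4}; col 2 has {3,4}; region has {1,2,3,4} → only 5 remains.

45231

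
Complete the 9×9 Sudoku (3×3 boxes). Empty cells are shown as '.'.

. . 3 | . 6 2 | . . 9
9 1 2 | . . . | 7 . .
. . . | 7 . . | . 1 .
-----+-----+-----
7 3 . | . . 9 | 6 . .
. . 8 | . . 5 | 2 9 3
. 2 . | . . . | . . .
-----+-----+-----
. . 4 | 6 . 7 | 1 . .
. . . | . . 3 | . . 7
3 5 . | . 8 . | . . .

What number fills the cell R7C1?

R1C4 = 1 (hidden single in row 1).
R1C2 = 7 (hidden single in row 1).
R5C4 = 4 (sole candidate).
R5C2 = 6 (sole candidate).
R5C1 = 1 (sole candidate).
R5C5 = 7 (sole candidate).
R4C3 = 5 (sole candidate).
R6C1 = 4 (sole candidate).
R6C3 = 9 (sole candidate).
R3C3 = 6 (sole candidate).
R8C3 = 1 (sole candidate).
R9C3 = 7 (sole candidate).
R3C9 = 2 (hidden single in row 3).
R3C5 = 9 (hidden single in row 3).
R3C7 = 3 (hidden single in row 3).
R3C1 = 5 (hidden single in row 3).
R1C1 = 8 (sole candidate).
R3C2 = 4 (sole candidate).
R3C6 = 8 (sole candidate).
R7C1 = 2: row 7 has {1,4,6,7}; col 1 has {1,3,4,5,7,8,9}; box has {1,3,4,5,7} → only 2 remains.

2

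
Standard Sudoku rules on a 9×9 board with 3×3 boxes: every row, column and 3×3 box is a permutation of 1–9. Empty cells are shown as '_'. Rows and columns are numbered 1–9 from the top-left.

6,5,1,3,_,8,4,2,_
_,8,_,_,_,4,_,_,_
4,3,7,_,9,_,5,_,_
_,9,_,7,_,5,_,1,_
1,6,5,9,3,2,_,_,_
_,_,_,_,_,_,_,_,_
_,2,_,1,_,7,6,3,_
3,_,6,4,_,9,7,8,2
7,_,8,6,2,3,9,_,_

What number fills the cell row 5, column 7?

8

row 1, column 5 = 7 (sole candidate).
row 1, column 9 = 9 (sole candidate).
row 3, column 4 = 2 (sole candidate).
row 3, column 8 = 6 (sole candidate).
row 5, column 7 = 8: row 5 has {1,2,3,5,6,9}; col 7 has {4,5,6,7,9}; box has {1} → only 8 remains.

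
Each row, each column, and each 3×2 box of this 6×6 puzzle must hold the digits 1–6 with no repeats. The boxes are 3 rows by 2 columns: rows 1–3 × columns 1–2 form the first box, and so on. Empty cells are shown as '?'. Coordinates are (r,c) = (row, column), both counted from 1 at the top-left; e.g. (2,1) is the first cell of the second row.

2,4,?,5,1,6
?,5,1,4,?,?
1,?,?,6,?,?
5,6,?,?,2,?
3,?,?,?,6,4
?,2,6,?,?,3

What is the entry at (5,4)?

(1,3) = 3: row 1 has {1,2,4,5,6}; col 3 has {1,6}; box has {1,4,5,6} → only 3 remains.
(2,1) = 6: row 2 has {1,4,5}; col 1 has {1,2,3,5}; box has {1,2,4,5} → only 6 remains.
(2,5) = 3: row 2 has {1,4,5,6}; col 5 has {1,2,6}; box has {1,6} → only 3 remains.
(2,6) = 2: row 2 has {1,3,4,5,6}; col 6 has {3,4,6}; box has {1,3,6} → only 2 remains.
(3,2) = 3: row 3 has {1,6}; col 2 has {2,4,5,6}; box has {1,2,4,5,6} → only 3 remains.
(3,3) = 2: row 3 has {1,3,6}; col 3 has {1,3,6}; box has {1,3,4,5,6} → only 2 remains.
(3,6) = 5: row 3 has {1,2,3,6}; col 6 has {2,3,4,6}; box has {1,2,3,6} → only 5 remains.
(4,3) = 4: row 4 has {2,5,6}; col 3 has {1,2,3,6}; box has {6} → only 4 remains.
(4,6) = 1: row 4 has {2,4,5,6}; col 6 has {2,3,4,5,6}; box has {2,3,4,6} → only 1 remains.
(5,2) = 1: row 5 has {3,4,6}; col 2 has {2,3,4,5,6}; box has {2,3,5,6} → only 1 remains.
(5,3) = 5: row 5 has {1,3,4,6}; col 3 has {1,2,3,4,6}; box has {4,6} → only 5 remains.
(5,4) = 2: row 5 has {1,3,4,5,6}; col 4 has {4,5,6}; box has {4,5,6} → only 2 remains.

2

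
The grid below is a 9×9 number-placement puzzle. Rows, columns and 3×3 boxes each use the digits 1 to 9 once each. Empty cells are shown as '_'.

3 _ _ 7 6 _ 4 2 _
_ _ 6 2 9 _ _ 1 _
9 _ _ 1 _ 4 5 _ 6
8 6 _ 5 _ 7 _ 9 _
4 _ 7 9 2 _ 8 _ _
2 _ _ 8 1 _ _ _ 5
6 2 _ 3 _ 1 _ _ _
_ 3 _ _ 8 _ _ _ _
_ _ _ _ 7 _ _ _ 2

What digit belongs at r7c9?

8

r3c5 = 3 (sole candidate).
r4c5 = 4 (sole candidate).
r6c2 = 9 (sole candidate).
r6c3 = 3 (sole candidate).
r6c6 = 6 (sole candidate).
r6c7 = 7 (sole candidate).
r6c8 = 4 (sole candidate).
r7c5 = 5 (sole candidate).
r7c7 = 9 (sole candidate).
r9c6 = 9 (sole candidate).
r2c7 = 3 (sole candidate).
r4c3 = 1 (sole candidate).
r4c7 = 2 (sole candidate).
r4c9 = 3 (sole candidate).
r5c2 = 5 (sole candidate).
r5c6 = 3 (sole candidate).
r5c8 = 6 (sole candidate).
r5c9 = 1 (sole candidate).
r8c6 = 2 (sole candidate).
r1c2 = 1 (hidden single in row 1).
r1c9 = 9 (hidden single in row 1).
r2c2 = 4 (hidden single in row 2).
r9c2 = 8 (sole candidate).
r3c2 = 7 (sole candidate).
r3c8 = 8 (sole candidate).
r7c3 = 4 (sole candidate).
r7c8 = 7 (sole candidate).
r7c9 = 8: row 7 has {1,2,3,4,5,6,7,9}; col 9 has {1,2,3,5,6,9}; box has {2,7,9} → only 8 remains.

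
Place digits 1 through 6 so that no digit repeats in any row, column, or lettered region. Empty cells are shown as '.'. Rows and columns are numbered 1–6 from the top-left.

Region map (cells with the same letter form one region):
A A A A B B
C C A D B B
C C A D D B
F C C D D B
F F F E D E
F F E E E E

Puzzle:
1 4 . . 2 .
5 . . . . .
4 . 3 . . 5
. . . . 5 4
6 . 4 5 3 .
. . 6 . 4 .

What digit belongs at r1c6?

r1c3 = 5: row 1 has {1,2,4}; col 3 has {3,4,6}; region has {1,3,4} → only 5 remains.
r1c4 = 6: row 1 has {1,2,4,5}; col 4 has {5}; region has {1,3,4,5} → only 6 remains.
r1c6 = 3: row 1 has {1,2,4,5,6}; col 6 has {4,5}; region has {2,4,5} → only 3 remains.

3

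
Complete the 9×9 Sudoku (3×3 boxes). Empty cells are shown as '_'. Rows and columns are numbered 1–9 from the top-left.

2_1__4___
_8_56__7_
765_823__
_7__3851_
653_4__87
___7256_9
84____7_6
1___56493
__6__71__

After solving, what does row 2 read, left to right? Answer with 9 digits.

384561972

row 3, column 8 = 4: row 3 has {2,3,5,6,7,8}; col 8 has {1,7,8,9}; box has {3,7} → only 4 remains.
row 3, column 9 = 1: row 3 has {2,3,4,5,6,7,8}; col 9 has {3,6,7,9}; box has {3,4,7} → only 1 remains.
row 5, column 7 = 2: row 5 has {3,4,5,6,7,8}; col 7 has {1,3,4,5,6,7}; box has {1,5,6,7,8,9} → only 2 remains.
row 6, column 1 = 4: row 6 has {2,5,6,7,9}; col 1 has {1,2,6,7,8}; box has {3,5,6,7} → only 4 remains.
row 6, column 2 = 1: row 6 has {2,4,5,6,7,9}; col 2 has {4,5,6,7,8}; box has {3,4,5,6,7} → only 1 remains.
row 6, column 3 = 8: row 6 has {1,2,4,5,6,7,9}; col 3 has {1,3,5,6}; box has {1,3,4,5,6,7} → only 8 remains.
row 6, column 8 = 3: row 6 has {1,2,4,5,6,7,8,9}; col 8 has {1,4,7,8,9}; box has {1,2,5,6,7,8,9} → only 3 remains.
row 8, column 2 = 2: row 8 has {1,3,4,5,6,9}; col 2 has {1,4,5,6,7,8}; box has {1,4,6,8} → only 2 remains.
row 8, column 3 = 7: row 8 has {1,2,3,4,5,6,9}; col 3 has {1,3,5,6,8}; box has {1,2,4,6,8} → only 7 remains.
row 8, column 4 = 8: row 8 has {1,2,3,4,5,6,7,9}; col 4 has {5,7}; box has {5,6,7} → only 8 remains.
row 9, column 5 = 9: row 9 has {1,6,7}; col 5 has {2,3,4,5,6,8}; box has {5,6,7,8} → only 9 remains.
row 1, column 5 = 7: row 1 has {1,2,4}; col 5 has {2,3,4,5,6,8,9}; box has {2,4,5,6,8} → only 7 remains.
row 2, column 7 = 9: row 2 has {5,6,7,8}; col 7 has {1,2,3,4,5,6,7}; box has {1,3,4,7} → only 9 remains.
row 2, column 9 = 2: row 2 has {5,6,7,8,9}; col 9 has {1,3,6,7,9}; box has {1,3,4,7,9} → only 2 remains.
row 3, column 4 = 9: row 3 has {1,2,3,4,5,6,7,8}; col 4 has {5,7,8}; box has {2,4,5,6,7,8} → only 9 remains.
row 4, column 1 = 9: row 4 has {1,3,5,7,8}; col 1 has {1,2,4,6,7,8}; box has {1,3,4,5,6,7,8} → only 9 remains.
row 4, column 3 = 2: row 4 has {1,3,5,7,8,9}; col 3 has {1,3,5,6,7,8}; box has {1,3,4,5,6,7,8,9} → only 2 remains.
row 4, column 4 = 6: row 4 has {1,2,3,5,7,8,9}; col 4 has {5,7,8,9}; box has {2,3,4,5,7,8} → only 6 remains.
row 4, column 9 = 4: row 4 has {1,2,3,5,6,7,8,9}; col 9 has {1,2,3,6,7,9}; box has {1,2,3,5,6,7,8,9} → only 4 remains.
row 5, column 4 = 1: row 5 has {2,3,4,5,6,7,8}; col 4 has {5,6,7,8,9}; box has {2,3,4,5,6,7,8} → only 1 remains.
row 5, column 6 = 9: row 5 has {1,2,3,4,5,6,7,8}; col 6 has {2,4,5,6,7,8}; box has {1,2,3,4,5,6,7,8} → only 9 remains.
row 7, column 3 = 9: row 7 has {4,6,7,8}; col 3 has {1,2,3,5,6,7,8}; box has {1,2,4,6,7,8} → only 9 remains.
row 7, column 5 = 1: row 7 has {4,6,7,8,9}; col 5 has {2,3,4,5,6,7,8,9}; box has {5,6,7,8,9} → only 1 remains.
row 7, column 6 = 3: row 7 has {1,4,6,7,8,9}; col 6 has {2,4,5,6,7,8,9}; box has {1,5,6,7,8,9} → only 3 remains.
row 9, column 2 = 3: row 9 has {1,6,7,9}; col 2 has {1,2,4,5,6,7,8}; box has {1,2,4,6,7,8,9} → only 3 remains.
row 1, column 2 = 9: row 1 has {1,2,4,7}; col 2 has {1,2,3,4,5,6,7,8}; box has {1,2,5,6,7,8} → only 9 remains.
row 1, column 4 = 3: row 1 has {1,2,4,7,9}; col 4 has {1,5,6,7,8,9}; box has {2,4,5,6,7,8,9} → only 3 remains.
row 1, column 7 = 8: row 1 has {1,2,3,4,7,9}; col 7 has {1,2,3,4,5,6,7,9}; box has {1,2,3,4,7,9} → only 8 remains.
row 1, column 9 = 5: row 1 has {1,2,3,4,7,8,9}; col 9 has {1,2,3,4,6,7,9}; box has {1,2,3,4,7,8,9} → only 5 remains.
row 2, column 1 = 3: row 2 has {2,5,6,7,8,9}; col 1 has {1,2,4,6,7,8,9}; box has {1,2,5,6,7,8,9} → only 3 remains.
row 2, column 3 = 4: row 2 has {2,3,5,6,7,8,9}; col 3 has {1,2,3,5,6,7,8,9}; box has {1,2,3,5,6,7,8,9} → only 4 remains.
row 2, column 6 = 1: row 2 has {2,3,4,5,6,7,8,9}; col 6 has {2,3,4,5,6,7,8,9}; box has {2,3,4,5,6,7,8,9} → only 1 remains.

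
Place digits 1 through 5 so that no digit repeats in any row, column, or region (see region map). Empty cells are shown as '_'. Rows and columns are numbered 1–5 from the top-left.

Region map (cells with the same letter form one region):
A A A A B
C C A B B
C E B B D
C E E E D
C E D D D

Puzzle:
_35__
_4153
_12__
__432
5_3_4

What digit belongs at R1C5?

R1C5 = 1: row 1 has {3,5}; col 5 has {2,3,4}; region has {2,3,5} → only 1 remains.

1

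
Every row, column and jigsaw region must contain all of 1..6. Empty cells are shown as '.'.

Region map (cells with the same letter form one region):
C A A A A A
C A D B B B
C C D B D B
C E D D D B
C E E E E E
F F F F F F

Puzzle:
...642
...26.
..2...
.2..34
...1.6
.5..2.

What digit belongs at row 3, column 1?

4

row 4, column 4 = 5: row 4 has {2,3,4}; col 4 has {1,2,6}; region has {2,3} → only 5 remains.
row 5, column 5 = 5: row 5 has {1,6}; col 5 has {2,3,4,6}; region has {1,2,6} → only 5 remains.
row 3, column 4 = 3: row 3 has {2}; col 4 has {1,2,5,6}; region has {2,4,6} → only 3 remains.
row 3, column 5 = 1: row 3 has {2,3}; col 5 has {2,3,4,5,6}; region has {2,3,5} → only 1 remains.
row 3, column 6 = 5: row 3 has {1,2,3}; col 6 has {2,4,6}; region has {2,3,4,6} → only 5 remains.
row 4, column 3 = 6: row 4 has {2,3,4,5}; col 3 has {2}; region has {1,2,3,5} → only 6 remains.
row 6, column 4 = 4: row 6 has {2,5}; col 4 has {1,2,3,5,6}; region has {2,5} → only 4 remains.
row 2, column 3 = 4: row 2 has {2,6}; col 3 has {2,6}; region has {1,2,3,5,6} → only 4 remains.
row 2, column 6 = 1: row 2 has {2,4,6}; col 6 has {2,4,5,6}; region has {2,3,4,5,6} → only 1 remains.
row 4, column 1 = 1: row 4 has {2,3,4,5,6}; col 1 has {}; region has {} → only 1 remains.
row 5, column 3 = 3: row 5 has {1,5,6}; col 3 has {2,4,6}; region has {1,2,5,6} → only 3 remains.
row 6, column 3 = 1: row 6 has {2,4,5}; col 3 has {2,3,4,6}; region has {2,4,5} → only 1 remains.
row 6, column 6 = 3: row 6 has {1,2,4,5}; col 6 has {1,2,4,5,6}; region has {1,2,4,5} → only 3 remains.
row 1, column 3 = 5: row 1 has {2,4,6}; col 3 has {1,2,3,4,6}; region has {2,4,6} → only 5 remains.
row 2, column 2 = 3: row 2 has {1,2,4,6}; col 2 has {2,5}; region has {2,4,5,6} → only 3 remains.
row 5, column 2 = 4: row 5 has {1,3,5,6}; col 2 has {2,3,5}; region has {1,2,3,5,6} → only 4 remains.
row 6, column 1 = 6: row 6 has {1,2,3,4,5}; col 1 has {1}; region has {1,2,3,4,5} → only 6 remains.
row 1, column 1 = 3: row 1 has {2,4,5,6}; col 1 has {1,6}; region has {1} → only 3 remains.
row 1, column 2 = 1: row 1 has {2,3,4,5,6}; col 2 has {2,3,4,5}; region has {2,3,4,5,6} → only 1 remains.
row 2, column 1 = 5: row 2 has {1,2,3,4,6}; col 1 has {1,3,6}; region has {1,3} → only 5 remains.
row 3, column 1 = 4: row 3 has {1,2,3,5}; col 1 has {1,3,5,6}; region has {1,3,5} → only 4 remains.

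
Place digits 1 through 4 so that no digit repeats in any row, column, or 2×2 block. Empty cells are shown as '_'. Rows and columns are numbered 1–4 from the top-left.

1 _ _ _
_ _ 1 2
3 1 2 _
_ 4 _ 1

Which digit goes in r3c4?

r2c1 = 4: row 2 has {1,2}; col 1 has {1,3}; box has {1} → only 4 remains.
r2c2 = 3: row 2 has {1,2,4}; col 2 has {1,4}; box has {1,4} → only 3 remains.
r3c4 = 4: row 3 has {1,2,3}; col 4 has {1,2}; box has {1,2} → only 4 remains.

4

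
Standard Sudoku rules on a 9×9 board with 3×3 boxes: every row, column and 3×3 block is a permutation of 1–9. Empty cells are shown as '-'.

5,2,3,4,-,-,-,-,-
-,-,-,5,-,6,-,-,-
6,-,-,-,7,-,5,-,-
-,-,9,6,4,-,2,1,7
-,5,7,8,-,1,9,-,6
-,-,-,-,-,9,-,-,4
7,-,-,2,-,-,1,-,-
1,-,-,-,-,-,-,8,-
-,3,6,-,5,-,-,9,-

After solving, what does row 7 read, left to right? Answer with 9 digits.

row 1, column 6 = 8: row 1 has {2,3,4,5}; col 6 has {1,6,9}; box has {4,5,6,7} → only 8 remains.
row 4, column 2 = 8: row 4 has {1,2,4,6,7,9}; col 2 has {2,3,5}; box has {5,7,9} → only 8 remains.
row 5, column 8 = 3: row 5 has {1,5,6,7,8,9}; col 8 has {1,8,9}; box has {1,2,4,6,7,9} → only 3 remains.
row 6, column 7 = 8: row 6 has {4,9}; col 7 has {1,2,5,9}; box has {1,2,3,4,6,7,9} → only 8 remains.
row 6, column 8 = 5: row 6 has {4,8,9}; col 8 has {1,3,8,9}; box has {1,2,3,4,6,7,8,9} → only 5 remains.
row 9, column 9 = 2: row 9 has {3,5,6,9}; col 9 has {4,6,7}; box has {1,8,9} → only 2 remains.
row 4, column 1 = 3: row 4 has {1,2,4,6,7,8,9}; col 1 has {1,5,6,7}; box has {5,7,8,9} → only 3 remains.
row 4, column 6 = 5: row 4 has {1,2,3,4,6,7,8,9}; col 6 has {1,6,8,9}; box has {1,4,6,8,9} → only 5 remains.
row 5, column 5 = 2: row 5 has {1,3,5,6,7,8,9}; col 5 has {4,5,7}; box has {1,4,5,6,8,9} → only 2 remains.
row 6, column 1 = 2: row 6 has {4,5,8,9}; col 1 has {1,3,5,6,7}; box has {3,5,7,8,9} → only 2 remains.
row 6, column 3 = 1: row 6 has {2,4,5,8,9}; col 3 has {3,6,7,9}; box has {2,3,5,7,8,9} → only 1 remains.
row 6, column 5 = 3: row 6 has {1,2,4,5,8,9}; col 5 has {2,4,5,7}; box has {1,2,4,5,6,8,9} → only 3 remains.
row 5, column 1 = 4: row 5 has {1,2,3,5,6,7,8,9}; col 1 has {1,2,3,5,6,7}; box has {1,2,3,5,7,8,9} → only 4 remains.
row 6, column 2 = 6: row 6 has {1,2,3,4,5,8,9}; col 2 has {2,3,5,8}; box has {1,2,3,4,5,7,8,9} → only 6 remains.
row 6, column 4 = 7: row 6 has {1,2,3,4,5,6,8,9}; col 4 has {2,4,5,6,8}; box has {1,2,3,4,5,6,8,9} → only 7 remains.
row 9, column 1 = 8: row 9 has {2,3,5,6,9}; col 1 has {1,2,3,4,5,6,7}; box has {1,3,6,7} → only 8 remains.
row 9, column 4 = 1: row 9 has {2,3,5,6,8,9}; col 4 has {2,4,5,6,7,8}; box has {2,5} → only 1 remains.
row 2, column 1 = 9: row 2 has {5,6}; col 1 has {1,2,3,4,5,6,7,8}; box has {2,3,5,6} → only 9 remains.
row 2, column 5 = 1: row 2 has {5,6,9}; col 5 has {2,3,4,5,7}; box has {4,5,6,7,8} → only 1 remains.
row 1, column 5 = 9: row 1 has {2,3,4,5,8}; col 5 has {1,2,3,4,5,7}; box has {1,4,5,6,7,8} → only 9 remains.
row 1, column 9 = 1: row 1 has {2,3,4,5,8,9}; col 9 has {2,4,6,7}; box has {5} → only 1 remains.
row 3, column 4 = 3: row 3 has {5,6,7}; col 4 has {1,2,4,5,6,7,8}; box has {1,4,5,6,7,8,9} → only 3 remains.
row 3, column 6 = 2: row 3 has {3,5,6,7}; col 6 has {1,5,6,8,9}; box has {1,3,4,5,6,7,8,9} → only 2 remains.
row 3, column 8 = 4: row 3 has {2,3,5,6,7}; col 8 has {1,3,5,8,9}; box has {1,5} → only 4 remains.
row 7, column 8 = 6: row 7 has {1,2,7}; col 8 has {1,3,4,5,8,9}; box has {1,2,8,9} → only 6 remains.
row 8, column 4 = 9: row 8 has {1,8}; col 4 has {1,2,3,4,5,6,7,8}; box has {1,2,5} → only 9 remains.
row 8, column 5 = 6: row 8 has {1,8,9}; col 5 has {1,2,3,4,5,7,9}; box has {1,2,5,9} → only 6 remains.
row 1, column 8 = 7: row 1 has {1,2,3,4,5,8,9}; col 8 has {1,3,4,5,6,8,9}; box has {1,4,5} → only 7 remains.
row 2, column 7 = 3: row 2 has {1,5,6,9}; col 7 has {1,2,5,8,9}; box has {1,4,5,7} → only 3 remains.
row 2, column 8 = 2: row 2 has {1,3,5,6,9}; col 8 has {1,3,4,5,6,7,8,9}; box has {1,3,4,5,7} → only 2 remains.
row 2, column 9 = 8: row 2 has {1,2,3,5,6,9}; col 9 has {1,2,4,6,7}; box has {1,2,3,4,5,7} → only 8 remains.
row 3, column 2 = 1: row 3 has {2,3,4,5,6,7}; col 2 has {2,3,5,6,8}; box has {2,3,5,6,9} → only 1 remains.
row 3, column 3 = 8: row 3 has {1,2,3,4,5,6,7}; col 3 has {1,3,6,7,9}; box has {1,2,3,5,6,9} → only 8 remains.
row 3, column 9 = 9: row 3 has {1,2,3,4,5,6,7,8}; col 9 has {1,2,4,6,7,8}; box has {1,2,3,4,5,7,8} → only 9 remains.
row 7, column 5 = 8: row 7 has {1,2,6,7}; col 5 has {1,2,3,4,5,6,7,9}; box has {1,2,5,6,9} → only 8 remains.
row 8, column 2 = 4: row 8 has {1,6,8,9}; col 2 has {1,2,3,5,6,8}; box has {1,3,6,7,8} → only 4 remains.
row 8, column 7 = 7: row 8 has {1,4,6,8,9}; col 7 has {1,2,3,5,8,9}; box has {1,2,6,8,9} → only 7 remains.
row 9, column 7 = 4: row 9 has {1,2,3,5,6,8,9}; col 7 has {1,2,3,5,7,8,9}; box has {1,2,6,7,8,9} → only 4 remains.
row 1, column 7 = 6: row 1 has {1,2,3,4,5,7,8,9}; col 7 has {1,2,3,4,5,7,8,9}; box has {1,2,3,4,5,7,8,9} → only 6 remains.
row 2, column 2 = 7: row 2 has {1,2,3,5,6,8,9}; col 2 has {1,2,3,4,5,6,8}; box has {1,2,3,5,6,8,9} → only 7 remains.
row 2, column 3 = 4: row 2 has {1,2,3,5,6,7,8,9}; col 3 has {1,3,6,7,8,9}; box has {1,2,3,5,6,7,8,9} → only 4 remains.
row 7, column 2 = 9: row 7 has {1,2,6,7,8}; col 2 has {1,2,3,4,5,6,7,8}; box has {1,3,4,6,7,8} → only 9 remains.
row 7, column 3 = 5: row 7 has {1,2,6,7,8,9}; col 3 has {1,3,4,6,7,8,9}; box has {1,3,4,6,7,8,9} → only 5 remains.
row 7, column 9 = 3: row 7 has {1,2,5,6,7,8,9}; col 9 has {1,2,4,6,7,8,9}; box has {1,2,4,6,7,8,9} → only 3 remains.
row 8, column 3 = 2: row 8 has {1,4,6,7,8,9}; col 3 has {1,3,4,5,6,7,8,9}; box has {1,3,4,5,6,7,8,9} → only 2 remains.
row 8, column 6 = 3: row 8 has {1,2,4,6,7,8,9}; col 6 has {1,2,5,6,8,9}; box has {1,2,5,6,8,9} → only 3 remains.
row 8, column 9 = 5: row 8 has {1,2,3,4,6,7,8,9}; col 9 has {1,2,3,4,6,7,8,9}; box has {1,2,3,4,6,7,8,9} → only 5 remains.
row 9, column 6 = 7: row 9 has {1,2,3,4,5,6,8,9}; col 6 has {1,2,3,5,6,8,9}; box has {1,2,3,5,6,8,9} → only 7 remains.
row 7, column 6 = 4: row 7 has {1,2,3,5,6,7,8,9}; col 6 has {1,2,3,5,6,7,8,9}; box has {1,2,3,5,6,7,8,9} → only 4 remains.

795284163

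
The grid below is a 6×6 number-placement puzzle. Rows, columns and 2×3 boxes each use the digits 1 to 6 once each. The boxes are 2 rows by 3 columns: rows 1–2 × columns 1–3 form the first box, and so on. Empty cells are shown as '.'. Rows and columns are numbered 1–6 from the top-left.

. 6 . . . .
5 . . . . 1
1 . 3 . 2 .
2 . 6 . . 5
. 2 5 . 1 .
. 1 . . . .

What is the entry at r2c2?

3

r4c2 = 4: row 4 has {2,5,6}; col 2 has {1,2,6}; box has {1,2,3,6} → only 4 remains.
r4c5 = 3: row 4 has {2,4,5,6}; col 5 has {1,2}; box has {2,5} → only 3 remains.
r6c3 = 4: row 6 has {1}; col 3 has {3,5,6}; box has {1,2,5} → only 4 remains.
r2c2 = 3: row 2 has {1,5}; col 2 has {1,2,4,6}; box has {5,6} → only 3 remains.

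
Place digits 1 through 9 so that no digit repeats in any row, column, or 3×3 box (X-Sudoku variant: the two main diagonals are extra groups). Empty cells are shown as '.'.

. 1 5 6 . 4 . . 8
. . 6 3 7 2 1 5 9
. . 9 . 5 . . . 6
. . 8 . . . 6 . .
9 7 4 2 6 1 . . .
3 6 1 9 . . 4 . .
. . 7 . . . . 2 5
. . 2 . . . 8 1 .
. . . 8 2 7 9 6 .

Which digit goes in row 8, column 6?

row 1, column 5 = 9: row 1 has {1,4,5,6,8}; col 5 has {2,5,6,7}; box has {2,3,4,5,6,7} → only 9 remains.
row 3, column 4 = 1: row 3 has {5,6,9}; col 4 has {2,3,6,8,9}; box has {2,3,4,5,6,7,9} → only 1 remains.
row 3, column 6 = 8: row 3 has {1,5,6,9}; col 6 has {1,2,4,7}; box has {1,2,3,4,5,6,7,9} → only 8 remains.
row 4, column 6 = 3: row 4 has {6,8}; col 6 has {1,2,4,7,8}; box has {1,2,6,9}; anti-diagonal has {5,6,7,8,9} → only 3 remains.
row 5, column 9 = 3: row 5 has {1,2,4,6,7,9}; col 9 has {5,6,8,9}; box has {4,6} → only 3 remains.
row 6, column 5 = 8: row 6 has {1,3,4,6,9}; col 5 has {2,5,6,7,9}; box has {1,2,3,6,9} → only 8 remains.
row 6, column 6 = 5: row 6 has {1,3,4,6,8,9}; col 6 has {1,2,3,4,7,8}; box has {1,2,3,6,8,9}; main diagonal has {1,6,9} → only 5 remains.
row 6, column 8 = 7: row 6 has {1,3,4,5,6,8,9}; col 8 has {1,2,5,6}; box has {3,4,6} → only 7 remains.
row 6, column 9 = 2: row 6 has {1,3,4,5,6,7,8,9}; col 9 has {3,5,6,8,9}; box has {3,4,6,7} → only 2 remains.
row 7, column 4 = 4: row 7 has {2,5,7}; col 4 has {1,2,3,6,8,9}; box has {2,7,8} → only 4 remains.
row 7, column 7 = 3: row 7 has {2,4,5,7}; col 7 has {1,4,6,8,9}; box has {1,2,5,6,8,9}; main diagonal has {1,5,6,9} → only 3 remains.
row 8, column 2 = 4: row 8 has {1,2,8}; col 2 has {1,6,7}; box has {2,7}; anti-diagonal has {3,5,6,7,8,9} → only 4 remains.
row 8, column 4 = 5: row 8 has {1,2,4,8}; col 4 has {1,2,3,4,6,8,9}; box has {2,4,7,8} → only 5 remains.
row 8, column 5 = 3: row 8 has {1,2,4,5,8}; col 5 has {2,5,6,7,8,9}; box has {2,4,5,7,8} → only 3 remains.
row 8, column 9 = 7: row 8 has {1,2,3,4,5,8}; col 9 has {2,3,5,6,8,9}; box has {1,2,3,5,6,8,9} → only 7 remains.
row 9, column 1 = 1: row 9 has {2,6,7,8,9}; col 1 has {3,9}; box has {2,4,7}; anti-diagonal has {3,4,5,6,7,8,9} → only 1 remains.
row 9, column 3 = 3: row 9 has {1,2,6,7,8,9}; col 3 has {1,2,4,5,6,7,8,9}; box has {1,2,4,7} → only 3 remains.
row 9, column 9 = 4: row 9 has {1,2,3,6,7,8,9}; col 9 has {2,3,5,6,7,8,9}; box has {1,2,3,5,6,7,8,9}; main diagonal has {1,3,5,6,9} → only 4 remains.
row 1, column 8 = 3: row 1 has {1,4,5,6,8,9}; col 8 has {1,2,5,6,7}; box has {1,5,6,8,9} → only 3 remains.
row 2, column 2 = 8: row 2 has {1,2,3,5,6,7,9}; col 2 has {1,4,6,7}; box has {1,5,6,9}; main diagonal has {1,3,4,5,6,9} → only 8 remains.
row 3, column 7 = 2: row 3 has {1,5,6,8,9}; col 7 has {1,3,4,6,8,9}; box has {1,3,5,6,8,9}; anti-diagonal has {1,3,4,5,6,7,8,9} → only 2 remains.
row 3, column 8 = 4: row 3 has {1,2,5,6,8,9}; col 8 has {1,2,3,5,6,7}; box has {1,2,3,5,6,8,9} → only 4 remains.
row 4, column 4 = 7: row 4 has {3,6,8}; col 4 has {1,2,3,4,5,6,8,9}; box has {1,2,3,5,6,8,9}; main diagonal has {1,3,4,5,6,8,9} → only 7 remains.
row 4, column 5 = 4: row 4 has {3,6,7,8}; col 5 has {2,3,5,6,7,8,9}; box has {1,2,3,5,6,7,8,9} → only 4 remains.
row 4, column 8 = 9: row 4 has {3,4,6,7,8}; col 8 has {1,2,3,4,5,6,7}; box has {2,3,4,6,7} → only 9 remains.
row 4, column 9 = 1: row 4 has {3,4,6,7,8,9}; col 9 has {2,3,4,5,6,7,8,9}; box has {2,3,4,6,7,9} → only 1 remains.
row 5, column 7 = 5: row 5 has {1,2,3,4,6,7,9}; col 7 has {1,2,3,4,6,8,9}; box has {1,2,3,4,6,7,9} → only 5 remains.
row 5, column 8 = 8: row 5 has {1,2,3,4,5,6,7,9}; col 8 has {1,2,3,4,5,6,7,9}; box has {1,2,3,4,5,6,7,9} → only 8 remains.
row 7, column 2 = 9: row 7 has {2,3,4,5,7}; col 2 has {1,4,6,7,8}; box has {1,2,3,4,7} → only 9 remains.
row 7, column 5 = 1: row 7 has {2,3,4,5,7,9}; col 5 has {2,3,4,5,6,7,8,9}; box has {2,3,4,5,7,8} → only 1 remains.
row 7, column 6 = 6: row 7 has {1,2,3,4,5,7,9}; col 6 has {1,2,3,4,5,7,8}; box has {1,2,3,4,5,7,8} → only 6 remains.
row 8, column 1 = 6: row 8 has {1,2,3,4,5,7,8}; col 1 has {1,3,9}; box has {1,2,3,4,7,9} → only 6 remains.
row 8, column 6 = 9: row 8 has {1,2,3,4,5,6,7,8}; col 6 has {1,2,3,4,5,6,7,8}; box has {1,2,3,4,5,6,7,8} → only 9 remains.

9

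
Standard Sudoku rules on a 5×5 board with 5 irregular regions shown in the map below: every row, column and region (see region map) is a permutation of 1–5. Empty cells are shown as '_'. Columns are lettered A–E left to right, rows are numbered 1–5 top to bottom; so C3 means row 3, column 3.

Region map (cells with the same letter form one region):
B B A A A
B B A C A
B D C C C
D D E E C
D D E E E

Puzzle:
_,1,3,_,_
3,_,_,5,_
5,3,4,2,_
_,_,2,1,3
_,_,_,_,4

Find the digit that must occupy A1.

D1 = 4 (sole candidate).
C2 = 1 (sole candidate).
E2 = 2 (sole candidate).
E3 = 1 (sole candidate).
A4 = 4 (sole candidate).
B4 = 5 (sole candidate).
B5 = 2 (sole candidate).
C5 = 5 (sole candidate).
D5 = 3 (sole candidate).
A1 = 2: row 1 has {1,3,4}; col 1 has {3,4,5}; region has {1,3,5} → only 2 remains.

2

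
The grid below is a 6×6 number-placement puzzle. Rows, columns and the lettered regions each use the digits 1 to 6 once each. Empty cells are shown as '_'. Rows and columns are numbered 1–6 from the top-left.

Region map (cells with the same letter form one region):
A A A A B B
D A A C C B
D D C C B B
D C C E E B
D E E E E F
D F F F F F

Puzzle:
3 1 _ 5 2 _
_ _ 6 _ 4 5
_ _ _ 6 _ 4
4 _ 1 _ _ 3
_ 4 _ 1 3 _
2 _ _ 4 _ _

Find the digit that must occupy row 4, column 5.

6

row 1, column 3 = 4: row 1 has {1,2,3,5}; col 3 has {1,6}; region has {1,3,5,6} → only 4 remains.
row 1, column 6 = 6: row 1 has {1,2,3,4,5}; col 6 has {3,4,5}; region has {2,3,4,5} → only 6 remains.
row 2, column 1 = 1: row 2 has {4,5,6}; col 1 has {2,3,4}; region has {2,4} → only 1 remains.
row 2, column 2 = 2: row 2 has {1,4,5,6}; col 2 has {1,4}; region has {1,3,4,5,6} → only 2 remains.
row 2, column 4 = 3: row 2 has {1,2,4,5,6}; col 4 has {1,4,5,6}; region has {1,4,6} → only 3 remains.
row 3, column 1 = 5: row 3 has {4,6}; col 1 has {1,2,3,4}; region has {1,2,4} → only 5 remains.
row 3, column 2 = 3: row 3 has {4,5,6}; col 2 has {1,2,4}; region has {1,2,4,5} → only 3 remains.
row 3, column 3 = 2: row 3 has {3,4,5,6}; col 3 has {1,4,6}; region has {1,3,4,6} → only 2 remains.
row 3, column 5 = 1: row 3 has {2,3,4,5,6}; col 5 has {2,3,4}; region has {2,3,4,5,6} → only 1 remains.
row 4, column 2 = 5: row 4 has {1,3,4}; col 2 has {1,2,3,4}; region has {1,2,3,4,6} → only 5 remains.
row 4, column 4 = 2: row 4 has {1,3,4,5}; col 4 has {1,3,4,5,6}; region has {1,3,4} → only 2 remains.
row 4, column 5 = 6: row 4 has {1,2,3,4,5}; col 5 has {1,2,3,4}; region has {1,2,3,4} → only 6 remains.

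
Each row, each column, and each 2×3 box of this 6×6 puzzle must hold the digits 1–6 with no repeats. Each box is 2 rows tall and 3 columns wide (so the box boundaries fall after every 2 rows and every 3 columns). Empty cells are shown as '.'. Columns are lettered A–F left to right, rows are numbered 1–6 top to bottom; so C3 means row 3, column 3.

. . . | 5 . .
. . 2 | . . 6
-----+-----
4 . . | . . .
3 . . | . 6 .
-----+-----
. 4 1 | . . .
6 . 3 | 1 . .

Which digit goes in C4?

5

A1 = 1 (sole candidate).
A2 = 5 (sole candidate).
B2 = 3 (sole candidate).
D2 = 4 (sole candidate).
E2 = 1 (sole candidate).
C4 = 5: row 4 has {3,6}; col 3 has {1,2,3}; box has {3,4} → only 5 remains.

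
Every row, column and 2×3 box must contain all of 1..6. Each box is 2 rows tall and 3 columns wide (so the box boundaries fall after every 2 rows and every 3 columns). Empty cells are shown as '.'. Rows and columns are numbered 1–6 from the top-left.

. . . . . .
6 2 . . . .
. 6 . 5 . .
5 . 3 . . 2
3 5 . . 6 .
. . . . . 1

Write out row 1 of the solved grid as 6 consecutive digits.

R5C6 = 4: row 5 has {3,5,6}; col 6 has {1,2}; box has {1,6} → only 4 remains.
R6C2 = 4: row 6 has {1}; col 2 has {2,5,6}; box has {3,5} → only 4 remains.
R3C6 = 3: row 3 has {5,6}; col 6 has {1,2,4}; box has {2,5} → only 3 remains.
R4C2 = 1: row 4 has {2,3,5}; col 2 has {2,4,5,6}; box has {3,5,6} → only 1 remains.
R4C5 = 4: row 4 has {1,2,3,5}; col 5 has {6}; box has {2,3,5} → only 4 remains.
R5C4 = 2: row 5 has {3,4,5,6}; col 4 has {5}; box has {1,4,6} → only 2 remains.
R6C1 = 2: row 6 has {1,4}; col 1 has {3,5,6}; box has {3,4,5} → only 2 remains.
R6C3 = 6: row 6 has {1,2,4}; col 3 has {3}; box has {2,3,4,5} → only 6 remains.
R6C4 = 3: row 6 has {1,2,4,6}; col 4 has {2,5}; box has {1,2,4,6} → only 3 remains.
R6C5 = 5: row 6 has {1,2,3,4,6}; col 5 has {4,6}; box has {1,2,3,4,6} → only 5 remains.
R1C2 = 3: row 1 has {}; col 2 has {1,2,4,5,6}; box has {2,6} → only 3 remains.
R2C6 = 5: row 2 has {2,6}; col 6 has {1,2,3,4}; box has {} → only 5 remains.
R3C1 = 4: row 3 has {3,5,6}; col 1 has {2,3,5,6}; box has {1,3,5,6} → only 4 remains.
R3C3 = 2: row 3 has {3,4,5,6}; col 3 has {3,6}; box has {1,3,4,5,6} → only 2 remains.
R3C5 = 1: row 3 has {2,3,4,5,6}; col 5 has {4,5,6}; box has {2,3,4,5} → only 1 remains.
R4C4 = 6: row 4 has {1,2,3,4,5}; col 4 has {2,3,5}; box has {1,2,3,4,5} → only 6 remains.
R5C3 = 1: row 5 has {2,3,4,5,6}; col 3 has {2,3,6}; box has {2,3,4,5,6} → only 1 remains.
R1C1 = 1: row 1 has {3}; col 1 has {2,3,4,5,6}; box has {2,3,6} → only 1 remains.
R1C4 = 4: row 1 has {1,3}; col 4 has {2,3,5,6}; box has {5} → only 4 remains.
R1C5 = 2: row 1 has {1,3,4}; col 5 has {1,4,5,6}; box has {4,5} → only 2 remains.
R1C6 = 6: row 1 has {1,2,3,4}; col 6 has {1,2,3,4,5}; box has {2,4,5} → only 6 remains.
R2C3 = 4: row 2 has {2,5,6}; col 3 has {1,2,3,6}; box has {1,2,3,6} → only 4 remains.
R2C4 = 1: row 2 has {2,4,5,6}; col 4 has {2,3,4,5,6}; box has {2,4,5,6} → only 1 remains.
R2C5 = 3: row 2 has {1,2,4,5,6}; col 5 has {1,2,4,5,6}; box has {1,2,4,5,6} → only 3 remains.
R1C3 = 5: row 1 has {1,2,3,4,6}; col 3 has {1,2,3,4,6}; box has {1,2,3,4,6} → only 5 remains.

135426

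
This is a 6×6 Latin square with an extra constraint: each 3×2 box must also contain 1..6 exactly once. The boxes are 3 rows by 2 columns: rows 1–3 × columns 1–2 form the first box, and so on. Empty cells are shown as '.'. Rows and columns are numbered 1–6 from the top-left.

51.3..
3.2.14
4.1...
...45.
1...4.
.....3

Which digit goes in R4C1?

2

R2C2 = 6 (sole candidate).
R2C4 = 5 (sole candidate).
R3C2 = 2 (sole candidate).
R3C4 = 6 (sole candidate).
R3C5 = 3 (sole candidate).
R3C6 = 5 (sole candidate).
R4C2 = 3 (sole candidate).
R4C3 = 6 (sole candidate).
R5C2 = 5 (sole candidate).
R5C3 = 3 (sole candidate).
R5C4 = 2 (sole candidate).
R5C6 = 6 (sole candidate).
R6C2 = 4 (sole candidate).
R6C3 = 5 (sole candidate).
R6C4 = 1 (sole candidate).
R6C5 = 2 (sole candidate).
R1C3 = 4 (sole candidate).
R1C5 = 6 (sole candidate).
R1C6 = 2 (sole candidate).
R4C1 = 2: row 4 has {3,4,5,6}; col 1 has {1,3,4,5}; box has {1,3,4,5} → only 2 remains.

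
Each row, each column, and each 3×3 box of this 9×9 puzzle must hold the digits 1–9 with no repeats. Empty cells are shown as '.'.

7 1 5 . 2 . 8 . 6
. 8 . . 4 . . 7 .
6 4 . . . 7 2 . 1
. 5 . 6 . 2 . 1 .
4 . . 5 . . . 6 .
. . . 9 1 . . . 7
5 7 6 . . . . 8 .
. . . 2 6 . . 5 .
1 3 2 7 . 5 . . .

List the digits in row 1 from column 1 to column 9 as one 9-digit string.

R1C4 = 3: row 1 has {1,2,5,6,7,8}; col 4 has {2,5,6,7,9}; box has {2,4,7} → only 3 remains.
R1C6 = 9: row 1 has {1,2,3,5,6,7,8}; col 6 has {2,5,7}; box has {2,3,4,7} → only 9 remains.
R1C8 = 4: row 1 has {1,2,3,5,6,7,8,9}; col 8 has {1,5,6,7,8}; box has {1,2,6,7,8} → only 4 remains.

715329846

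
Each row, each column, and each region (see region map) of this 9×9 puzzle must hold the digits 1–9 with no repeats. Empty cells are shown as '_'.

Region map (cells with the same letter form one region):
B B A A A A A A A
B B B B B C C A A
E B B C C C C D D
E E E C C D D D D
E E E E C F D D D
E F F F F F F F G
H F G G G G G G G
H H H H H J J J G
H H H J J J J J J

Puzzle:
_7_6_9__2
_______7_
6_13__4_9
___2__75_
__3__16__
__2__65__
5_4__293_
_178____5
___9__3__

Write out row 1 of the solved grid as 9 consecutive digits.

375619842

R7C2 = 8: row 7 has {2,3,4,5,9}; col 2 has {1,7}; region has {1,2,5,6} → only 8 remains.
R8C6 = 4: row 8 has {1,5,7,8}; col 6 has {1,2,6,9}; region has {3,9} → only 4 remains.
R8C7 = 2: row 8 has {1,4,5,7,8}; col 7 has {3,4,5,6,7,9}; region has {3,4,9} → only 2 remains.
R8C8 = 6: row 8 has {1,2,4,5,7,8}; col 8 has {3,5,7}; region has {2,3,4,9} → only 6 remains.
R9C3 = 6: row 9 has {3,9}; col 3 has {1,2,3,4,7}; region has {1,5,7,8} → only 6 remains.
R4C5 = 6: in row 4, 6 can only go here (every other open cell in that row sees a 6).
R2C2 = 6: in row 2, 6 can only go here (every other open cell in that row sees a 6).
R7C9 = 6: in row 7, 6 can only go here (every other open cell in that row sees a 6).
R6C2 = 3: in column 2, 3 can only go here (every other open cell in that column sees a 3).
R7C4 = 1: in column 4, 1 can only go here (every other open cell in that column sees a 1).
R7C5 = 7: row 7 has {1,2,3,4,5,6,8,9}; col 5 has {6}; region has {1,2,3,4,5,6,9} → only 7 remains.
R6C9 = 8: row 6 has {2,3,5,6}; col 9 has {2,5,6,9}; region has {1,2,3,4,5,6,7,9} → only 8 remains.
R5C9 = 4: row 5 has {1,3,6}; col 9 has {2,5,6,8,9}; region has {5,6,7,9} → only 4 remains.
R3C6 = 7: in row 3, 7 can only go here (every other open cell in that row sees a 7).
R6C1 = 1: in row 6, 1 can only go here (every other open cell in that row sees a 1).
R4C9 = 1: in row 4, 1 can only go here (every other open cell in that row sees a 1).
R2C9 = 3: row 2 has {6,7}; col 9 has {1,2,4,5,6,8,9}; region has {2,6,7,9} → only 3 remains.
R9C9 = 7: row 9 has {3,6,9}; col 9 has {1,2,3,4,5,6,8,9}; region has {2,3,4,6,9} → only 7 remains.
R1C1 = 3: in row 1, 3 can only go here (every other open cell in that row sees a 3).
R8C1 = 9: row 8 has {1,2,4,5,6,7,8}; col 1 has {1,3,5,6}; region has {1,5,6,7,8} → only 9 remains.
R8C5 = 3: row 8 has {1,2,4,5,6,7,8,9}; col 5 has {6,7}; region has {1,5,6,7,8,9} → only 3 remains.
R2C7 = 1: in row 2, 1 can only go here (every other open cell in that row sees a 1).
R1C7 = 8: row 1 has {2,3,6,7,9}; col 7 has {1,2,3,4,5,6,7,9}; region has {2,3,6,7,9} → only 8 remains.
R1C3 = 5: row 1 has {2,3,6,7,8,9}; col 3 has {1,2,3,4,6,7}; region has {2,3,6,7,8,9} → only 5 remains.
R4C6 = 3: in row 4, 3 can only go here (every other open cell in that row sees a 3).
R6C4 = 7: in row 6, 7 can only go here (every other open cell in that row sees a 7).
R5C4 = 5: row 5 has {1,3,4,6}; col 4 has {1,2,3,6,7,8,9}; region has {1,3,6} → only 5 remains.
R2C4 = 4: row 2 has {1,3,6,7}; col 4 has {1,2,3,5,6,7,8,9}; region has {1,3,6,7} → only 4 remains.
R5C1 = 7: in row 5, 7 can only go here (every other open cell in that row sees a 7).
R3C2 = 5: in column 2, 5 can only go here (every other open cell in that column sees a 5).
R3C5 = 8: row 3 has {1,3,4,5,6,7,9}; col 5 has {3,6,7}; region has {1,2,3,4,6,7} → only 8 remains.
R3C8 = 2: row 3 has {1,3,4,5,6,7,8,9}; col 8 has {3,5,6,7}; region has {1,3,4,5,6,7,9} → only 2 remains.
R5C5 = 9: row 5 has {1,3,4,5,6,7}; col 5 has {3,6,7,8}; region has {1,2,3,4,6,7,8} → only 9 remains.
R5C8 = 8: row 5 has {1,3,4,5,6,7,9}; col 8 has {2,3,5,6,7}; region has {1,2,3,4,5,6,7,9} → only 8 remains.
R6C5 = 4: row 6 has {1,2,3,5,6,7,8}; col 5 has {3,6,7,8,9}; region has {1,2,3,5,6,7,8} → only 4 remains.
R6C8 = 9: row 6 has {1,2,3,4,5,6,7,8}; col 8 has {2,3,5,6,7,8}; region has {1,2,3,4,5,6,7,8} → only 9 remains.
R9C8 = 1: row 9 has {3,6,7,9}; col 8 has {2,3,5,6,7,8,9}; region has {2,3,4,6,7,9} → only 1 remains.
R1C5 = 1: row 1 has {2,3,5,6,7,8,9}; col 5 has {3,4,6,7,8,9}; region has {2,3,5,6,7,8,9} → only 1 remains.
R1C8 = 4: row 1 has {1,2,3,5,6,7,8,9}; col 8 has {1,2,3,5,6,7,8,9}; region has {1,2,3,5,6,7,8,9} → only 4 remains.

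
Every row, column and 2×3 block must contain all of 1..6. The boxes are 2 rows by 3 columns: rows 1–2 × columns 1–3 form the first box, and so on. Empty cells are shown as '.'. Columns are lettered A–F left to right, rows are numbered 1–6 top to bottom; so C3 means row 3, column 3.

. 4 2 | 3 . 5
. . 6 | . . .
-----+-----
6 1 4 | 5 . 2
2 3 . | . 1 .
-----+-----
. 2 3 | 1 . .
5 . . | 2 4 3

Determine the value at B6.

6

A1 = 1: row 1 has {2,3,4,5}; col 1 has {2,5,6}; box has {2,4,6} → only 1 remains.
E1 = 6: row 1 has {1,2,3,4,5}; col 5 has {1,4}; box has {3,5} → only 6 remains.
A2 = 3: row 2 has {6}; col 1 has {1,2,5,6}; box has {1,2,4,6} → only 3 remains.
B2 = 5: row 2 has {3,6}; col 2 has {1,2,3,4}; box has {1,2,3,4,6} → only 5 remains.
D2 = 4: row 2 has {3,5,6}; col 4 has {1,2,3,5}; box has {3,5,6} → only 4 remains.
E2 = 2: row 2 has {3,4,5,6}; col 5 has {1,4,6}; box has {3,4,5,6} → only 2 remains.
F2 = 1: row 2 has {2,3,4,5,6}; col 6 has {2,3,5}; box has {2,3,4,5,6} → only 1 remains.
E3 = 3: row 3 has {1,2,4,5,6}; col 5 has {1,2,4,6}; box has {1,2,5} → only 3 remains.
C4 = 5: row 4 has {1,2,3}; col 3 has {2,3,4,6}; box has {1,2,3,4,6} → only 5 remains.
D4 = 6: row 4 has {1,2,3,5}; col 4 has {1,2,3,4,5}; box has {1,2,3,5} → only 6 remains.
F4 = 4: row 4 has {1,2,3,5,6}; col 6 has {1,2,3,5}; box has {1,2,3,5,6} → only 4 remains.
A5 = 4: row 5 has {1,2,3}; col 1 has {1,2,3,5,6}; box has {2,3,5} → only 4 remains.
E5 = 5: row 5 has {1,2,3,4}; col 5 has {1,2,3,4,6}; box has {1,2,3,4} → only 5 remains.
F5 = 6: row 5 has {1,2,3,4,5}; col 6 has {1,2,3,4,5}; box has {1,2,3,4,5} → only 6 remains.
B6 = 6: row 6 has {2,3,4,5}; col 2 has {1,2,3,4,5}; box has {2,3,4,5} → only 6 remains.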